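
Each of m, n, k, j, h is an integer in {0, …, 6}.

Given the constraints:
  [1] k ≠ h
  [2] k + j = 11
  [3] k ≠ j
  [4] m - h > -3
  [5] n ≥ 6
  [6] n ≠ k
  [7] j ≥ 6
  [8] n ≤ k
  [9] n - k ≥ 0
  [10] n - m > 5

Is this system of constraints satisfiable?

From constraints 5 and 8: k ≥ n ≥ 6. From constraint 7: j ≥ 6. Hence k + j ≥ 12. But constraint 2 requires k + j = 11, and 11 < 12. Contradiction.

Unsatisfiable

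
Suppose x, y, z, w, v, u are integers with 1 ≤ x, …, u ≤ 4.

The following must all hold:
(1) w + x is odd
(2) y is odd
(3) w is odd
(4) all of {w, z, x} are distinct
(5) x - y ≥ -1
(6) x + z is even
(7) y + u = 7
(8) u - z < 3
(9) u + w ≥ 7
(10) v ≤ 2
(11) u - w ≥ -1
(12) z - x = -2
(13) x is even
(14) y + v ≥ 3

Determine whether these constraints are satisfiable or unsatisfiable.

Satisfiable

One satisfying assignment is x = 4, y = 3, z = 2, w = 3, v = 1, u = 4.
For the less obvious constraints — constraint 5: x - y = 1; constraint 7: y + u = 7; constraint 8: u - z = 2 — and the others hold by inspection.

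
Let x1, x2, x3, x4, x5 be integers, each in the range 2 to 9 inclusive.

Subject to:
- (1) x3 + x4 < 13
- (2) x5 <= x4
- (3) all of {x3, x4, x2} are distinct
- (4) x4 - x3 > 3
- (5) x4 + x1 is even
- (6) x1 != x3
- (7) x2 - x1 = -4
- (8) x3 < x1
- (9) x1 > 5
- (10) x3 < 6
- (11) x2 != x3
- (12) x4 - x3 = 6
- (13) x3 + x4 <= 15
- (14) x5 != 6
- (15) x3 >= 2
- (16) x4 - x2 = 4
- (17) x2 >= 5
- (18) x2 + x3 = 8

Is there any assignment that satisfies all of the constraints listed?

Try x1 = 9, x2 = 5, x3 = 3, x4 = 9, x5 = 7.
Check constraint 1: x3 + x4 = 12; constraint 4: x4 - x3 = 6; constraint 7: x2 - x1 = -4. The remaining constraints are straightforward to verify.

Satisfiable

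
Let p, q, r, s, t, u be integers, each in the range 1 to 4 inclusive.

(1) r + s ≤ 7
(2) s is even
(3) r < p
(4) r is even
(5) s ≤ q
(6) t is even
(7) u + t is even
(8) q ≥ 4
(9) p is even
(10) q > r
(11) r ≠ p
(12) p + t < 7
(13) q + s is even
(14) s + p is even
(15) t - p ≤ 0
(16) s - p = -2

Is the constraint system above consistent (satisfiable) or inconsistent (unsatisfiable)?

One satisfying assignment is p = 4, q = 4, r = 2, s = 2, t = 2, u = 2.
For the less obvious constraints — constraint 1: r + s = 4; constraint 12: p + t = 6; constraint 15: t - p = -2 — and the others hold by inspection.

Satisfiable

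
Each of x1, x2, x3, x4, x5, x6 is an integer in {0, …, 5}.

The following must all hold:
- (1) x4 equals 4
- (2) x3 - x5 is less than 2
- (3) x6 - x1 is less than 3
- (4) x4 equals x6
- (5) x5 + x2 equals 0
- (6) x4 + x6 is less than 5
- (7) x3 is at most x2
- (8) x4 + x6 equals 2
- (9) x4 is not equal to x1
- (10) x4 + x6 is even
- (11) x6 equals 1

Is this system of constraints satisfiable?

Unsatisfiable

Constraint 1 fixes x4 = 4 and constraint 11 fixes x6 = 1, but constraint 4 requires x4 = x6. Since 4 ≠ 1, contradiction.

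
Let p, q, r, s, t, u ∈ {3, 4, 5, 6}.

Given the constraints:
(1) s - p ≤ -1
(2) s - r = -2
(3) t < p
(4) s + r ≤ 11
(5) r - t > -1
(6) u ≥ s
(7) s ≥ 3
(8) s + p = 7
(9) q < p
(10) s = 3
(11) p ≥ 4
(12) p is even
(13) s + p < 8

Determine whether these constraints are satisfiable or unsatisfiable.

Satisfiable

One satisfying assignment is p = 4, q = 3, r = 5, s = 3, t = 3, u = 5.
For the less obvious constraints — constraint 1: s - p = -1; constraint 2: s - r = -2 — and the others hold by inspection.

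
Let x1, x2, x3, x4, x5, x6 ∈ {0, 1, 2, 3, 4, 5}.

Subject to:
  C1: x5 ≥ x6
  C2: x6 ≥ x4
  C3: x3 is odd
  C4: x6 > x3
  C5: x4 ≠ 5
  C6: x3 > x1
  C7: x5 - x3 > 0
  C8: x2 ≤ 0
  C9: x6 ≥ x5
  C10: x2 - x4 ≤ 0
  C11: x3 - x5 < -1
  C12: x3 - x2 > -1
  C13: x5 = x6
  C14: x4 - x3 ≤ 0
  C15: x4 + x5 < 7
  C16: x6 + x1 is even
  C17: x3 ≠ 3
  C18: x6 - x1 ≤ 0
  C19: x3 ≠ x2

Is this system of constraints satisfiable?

Unsatisfiable

Constraints 6, 7, 9, and 18 give x5 ≤ x6, x6 ≤ x1, x1 < x3, x3 < x5. Chaining: x5 ≤ x6 ≤ x1 < x3 < x5, which forces x5 < x5 — impossible.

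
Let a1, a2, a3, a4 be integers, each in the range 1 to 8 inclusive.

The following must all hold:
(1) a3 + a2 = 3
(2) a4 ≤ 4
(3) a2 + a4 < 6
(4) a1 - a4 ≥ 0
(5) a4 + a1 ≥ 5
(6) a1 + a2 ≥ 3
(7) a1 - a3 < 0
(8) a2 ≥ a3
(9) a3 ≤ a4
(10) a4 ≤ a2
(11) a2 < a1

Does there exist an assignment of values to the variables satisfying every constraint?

Constraints 7, 9, 10, and 11 give a2 < a1, a1 < a3, a3 ≤ a4, a4 ≤ a2. Chaining: a2 < a1 < a3 ≤ a4 ≤ a2, which forces a2 < a2 — impossible.

Unsatisfiable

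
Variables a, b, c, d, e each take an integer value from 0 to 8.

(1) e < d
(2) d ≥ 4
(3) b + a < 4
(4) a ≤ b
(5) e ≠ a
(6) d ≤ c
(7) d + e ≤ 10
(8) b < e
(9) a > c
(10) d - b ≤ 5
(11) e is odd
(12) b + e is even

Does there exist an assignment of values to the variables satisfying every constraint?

Constraints 1, 4, 6, 8, and 9 give d ≤ c, c < a, a ≤ b, b < e, e < d. Chaining: d ≤ c < a ≤ b < e < d, which forces d < d — impossible.

Unsatisfiable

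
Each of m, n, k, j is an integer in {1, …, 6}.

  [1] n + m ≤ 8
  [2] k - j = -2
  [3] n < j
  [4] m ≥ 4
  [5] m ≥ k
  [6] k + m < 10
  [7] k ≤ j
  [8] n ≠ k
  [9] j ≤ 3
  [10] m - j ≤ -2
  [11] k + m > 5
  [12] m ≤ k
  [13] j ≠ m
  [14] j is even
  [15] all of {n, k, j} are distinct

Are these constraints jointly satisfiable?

From constraints 4 and 12: k ≥ m and m ≥ 4, so k ≥ 4. From constraints 7 and 9: k ≤ j and j ≤ 3, so k ≤ 3. But 3 < 4, so no value of k works.

Unsatisfiable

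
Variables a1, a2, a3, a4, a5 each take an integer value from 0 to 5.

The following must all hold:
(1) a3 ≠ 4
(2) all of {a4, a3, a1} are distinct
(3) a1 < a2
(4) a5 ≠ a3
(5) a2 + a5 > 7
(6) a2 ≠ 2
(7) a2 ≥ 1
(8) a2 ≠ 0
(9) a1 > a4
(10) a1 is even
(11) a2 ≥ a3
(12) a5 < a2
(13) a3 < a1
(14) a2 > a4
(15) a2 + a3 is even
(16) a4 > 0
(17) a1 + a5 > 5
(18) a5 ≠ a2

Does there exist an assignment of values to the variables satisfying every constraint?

Try a1 = 4, a2 = 5, a3 = 1, a4 = 2, a5 = 4.
Check constraint 5: a2 + a5 = 9; constraint 17: a1 + a5 = 8. The remaining constraints are straightforward to verify.

Satisfiable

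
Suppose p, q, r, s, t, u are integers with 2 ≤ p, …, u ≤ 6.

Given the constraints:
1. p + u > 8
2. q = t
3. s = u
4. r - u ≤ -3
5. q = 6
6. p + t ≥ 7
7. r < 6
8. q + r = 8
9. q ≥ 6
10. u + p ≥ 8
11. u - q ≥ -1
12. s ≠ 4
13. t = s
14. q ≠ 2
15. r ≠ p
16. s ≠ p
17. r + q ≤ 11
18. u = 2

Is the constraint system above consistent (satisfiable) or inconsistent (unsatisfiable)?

Constraint 5 fixes q = 6 and constraint 18 fixes u = 2. Constraints 2, 3, and 13 give q = t = s = u, so q = u. But 6 ≠ 2 — contradiction.

Unsatisfiable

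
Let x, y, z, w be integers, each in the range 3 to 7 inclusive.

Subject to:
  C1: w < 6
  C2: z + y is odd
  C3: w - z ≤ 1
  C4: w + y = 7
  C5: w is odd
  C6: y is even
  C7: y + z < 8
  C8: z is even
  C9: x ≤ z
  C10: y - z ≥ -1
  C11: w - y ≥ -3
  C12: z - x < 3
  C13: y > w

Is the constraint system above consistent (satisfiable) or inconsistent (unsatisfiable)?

Constraint 8 makes z even and constraint 6 makes y even, so z + y must be even. Constraint 2 says z + y is odd — contradiction.

Unsatisfiable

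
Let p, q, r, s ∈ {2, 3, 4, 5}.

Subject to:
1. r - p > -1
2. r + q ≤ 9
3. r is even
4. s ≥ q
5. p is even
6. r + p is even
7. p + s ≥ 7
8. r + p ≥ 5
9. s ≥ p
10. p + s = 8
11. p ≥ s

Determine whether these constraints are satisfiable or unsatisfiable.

Try p = 4, q = 2, r = 4, s = 4.
Check constraint 1: r - p = 0; constraint 2: r + q = 6; constraint 7: p + s = 8. The remaining constraints are straightforward to verify.

Satisfiable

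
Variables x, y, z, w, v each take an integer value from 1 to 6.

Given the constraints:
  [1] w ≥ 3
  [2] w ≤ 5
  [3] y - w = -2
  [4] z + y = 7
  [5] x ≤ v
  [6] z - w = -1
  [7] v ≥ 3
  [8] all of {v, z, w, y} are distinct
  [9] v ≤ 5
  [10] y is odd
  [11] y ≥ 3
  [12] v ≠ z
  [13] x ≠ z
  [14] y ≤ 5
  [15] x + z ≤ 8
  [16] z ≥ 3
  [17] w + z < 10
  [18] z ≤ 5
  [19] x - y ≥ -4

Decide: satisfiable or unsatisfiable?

Unsatisfiable

Constraints 1, 2, 7, 9, 11, 14, 16, and 18 confine each of v, z, w, y to the 3 values {3, …, 5}.
Constraint 8 requires all 4 of them to be distinct, but only 3 values are available — impossible by the pigeonhole principle.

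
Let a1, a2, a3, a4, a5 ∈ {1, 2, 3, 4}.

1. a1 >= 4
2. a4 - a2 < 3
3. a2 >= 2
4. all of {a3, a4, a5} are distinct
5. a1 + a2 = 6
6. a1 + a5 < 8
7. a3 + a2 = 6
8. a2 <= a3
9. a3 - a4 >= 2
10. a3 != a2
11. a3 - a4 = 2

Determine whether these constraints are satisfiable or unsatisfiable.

Satisfiable

Try a1 = 4, a2 = 2, a3 = 4, a4 = 2, a5 = 1.
Check constraint 2: a4 - a2 = 0; constraint 5: a1 + a2 = 6. The remaining constraints are straightforward to verify.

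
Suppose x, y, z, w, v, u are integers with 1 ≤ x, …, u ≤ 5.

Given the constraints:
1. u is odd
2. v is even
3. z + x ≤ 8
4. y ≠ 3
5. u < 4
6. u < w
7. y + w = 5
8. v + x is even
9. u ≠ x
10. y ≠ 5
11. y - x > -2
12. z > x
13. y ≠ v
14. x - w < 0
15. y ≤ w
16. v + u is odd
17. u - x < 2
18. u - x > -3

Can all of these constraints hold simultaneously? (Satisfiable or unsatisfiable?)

Satisfiable

Take x = 2, y = 1, z = 4, w = 4, v = 2, u = 1. Then constraint 3: z + x = 6; constraint 7: y + w = 5; constraint 11: y - x = -1, and every other listed constraint is also met.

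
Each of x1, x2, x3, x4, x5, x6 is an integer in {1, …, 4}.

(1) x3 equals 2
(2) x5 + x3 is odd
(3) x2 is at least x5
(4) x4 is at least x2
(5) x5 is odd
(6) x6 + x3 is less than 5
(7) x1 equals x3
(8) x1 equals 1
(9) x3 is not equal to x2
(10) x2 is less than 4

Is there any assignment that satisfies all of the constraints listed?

Unsatisfiable

Constraint 8 fixes x1 = 1 and constraint 1 fixes x3 = 2, but constraint 7 requires x1 = x3. Since 1 ≠ 2, contradiction.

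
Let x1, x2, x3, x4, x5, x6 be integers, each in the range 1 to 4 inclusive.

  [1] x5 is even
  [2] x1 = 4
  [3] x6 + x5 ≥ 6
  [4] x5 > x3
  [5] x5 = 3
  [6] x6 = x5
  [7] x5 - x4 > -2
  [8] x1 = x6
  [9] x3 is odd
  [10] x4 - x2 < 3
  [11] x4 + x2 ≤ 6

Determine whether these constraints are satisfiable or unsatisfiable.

Unsatisfiable

Constraint 2 fixes x1 = 4 and constraint 5 fixes x5 = 3. Constraints 6 and 8 give x1 = x6 = x5, so x1 = x5. But 4 ≠ 3 — contradiction.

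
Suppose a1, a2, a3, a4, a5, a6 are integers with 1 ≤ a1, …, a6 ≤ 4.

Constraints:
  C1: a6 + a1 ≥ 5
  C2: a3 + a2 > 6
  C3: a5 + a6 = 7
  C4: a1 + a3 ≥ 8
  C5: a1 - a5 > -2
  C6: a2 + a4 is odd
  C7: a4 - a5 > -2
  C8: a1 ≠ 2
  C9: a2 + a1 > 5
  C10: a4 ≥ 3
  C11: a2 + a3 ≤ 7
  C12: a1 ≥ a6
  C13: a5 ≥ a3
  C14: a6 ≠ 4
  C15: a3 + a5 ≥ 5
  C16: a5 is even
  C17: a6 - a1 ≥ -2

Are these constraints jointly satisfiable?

Try a1 = 4, a2 = 3, a3 = 4, a4 = 4, a5 = 4, a6 = 3.
Check constraint 1: a6 + a1 = 7; constraint 2: a3 + a2 = 7. The remaining constraints are straightforward to verify.

Satisfiable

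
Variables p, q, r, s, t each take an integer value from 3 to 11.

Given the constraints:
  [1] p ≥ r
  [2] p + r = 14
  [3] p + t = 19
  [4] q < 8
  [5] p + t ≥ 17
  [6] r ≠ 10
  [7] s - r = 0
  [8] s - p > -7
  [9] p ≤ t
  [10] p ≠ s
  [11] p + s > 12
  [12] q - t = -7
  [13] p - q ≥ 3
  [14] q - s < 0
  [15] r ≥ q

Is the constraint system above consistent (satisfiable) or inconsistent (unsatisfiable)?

Take p = 9, q = 3, r = 5, s = 5, t = 10. Then constraint 2: p + r = 14; constraint 3: p + t = 19, and every other listed constraint is also met.

Satisfiable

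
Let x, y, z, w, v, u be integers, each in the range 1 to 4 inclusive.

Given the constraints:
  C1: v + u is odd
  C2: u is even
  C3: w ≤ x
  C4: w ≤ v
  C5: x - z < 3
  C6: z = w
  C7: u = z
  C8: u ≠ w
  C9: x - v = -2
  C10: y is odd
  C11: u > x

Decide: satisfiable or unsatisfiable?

From constraints 6 and 7, u = z = w, so u = w. But constraint 8 says u ≠ w. Contradiction.

Unsatisfiable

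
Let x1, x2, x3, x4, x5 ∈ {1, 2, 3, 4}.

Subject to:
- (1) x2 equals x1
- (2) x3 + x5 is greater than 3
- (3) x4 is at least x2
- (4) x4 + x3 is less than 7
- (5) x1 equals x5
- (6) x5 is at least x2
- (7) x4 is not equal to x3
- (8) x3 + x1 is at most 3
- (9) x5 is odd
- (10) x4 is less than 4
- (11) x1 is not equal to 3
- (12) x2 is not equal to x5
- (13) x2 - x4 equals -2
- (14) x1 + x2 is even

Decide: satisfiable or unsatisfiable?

Unsatisfiable

From constraints 1 and 5, x2 = x1 = x5, so x2 = x5. But constraint 12 says x2 ≠ x5. Contradiction.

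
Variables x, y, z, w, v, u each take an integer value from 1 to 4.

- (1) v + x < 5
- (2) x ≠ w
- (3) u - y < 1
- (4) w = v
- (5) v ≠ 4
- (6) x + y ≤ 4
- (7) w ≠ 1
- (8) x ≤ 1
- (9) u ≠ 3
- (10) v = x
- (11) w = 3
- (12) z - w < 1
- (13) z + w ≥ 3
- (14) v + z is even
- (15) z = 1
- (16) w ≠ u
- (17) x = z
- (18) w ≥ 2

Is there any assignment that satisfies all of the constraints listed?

Constraint 11 fixes w = 3 and constraint 15 fixes z = 1. Constraints 4, 10, and 17 give w = v = x = z, so w = z. But 3 ≠ 1 — contradiction.

Unsatisfiable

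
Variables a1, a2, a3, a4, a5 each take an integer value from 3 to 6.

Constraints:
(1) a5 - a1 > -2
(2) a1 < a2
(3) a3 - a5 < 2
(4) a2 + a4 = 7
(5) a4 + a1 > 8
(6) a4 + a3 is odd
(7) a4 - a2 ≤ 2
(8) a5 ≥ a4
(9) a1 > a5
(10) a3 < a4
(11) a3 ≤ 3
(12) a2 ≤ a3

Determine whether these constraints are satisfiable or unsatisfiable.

Unsatisfiable

Constraints 2, 8, 9, 10, and 12 give a5 < a1, a1 < a2, a2 ≤ a3, a3 < a4, a4 ≤ a5. Chaining: a5 < a1 < a2 ≤ a3 < a4 ≤ a5, which forces a5 < a5 — impossible.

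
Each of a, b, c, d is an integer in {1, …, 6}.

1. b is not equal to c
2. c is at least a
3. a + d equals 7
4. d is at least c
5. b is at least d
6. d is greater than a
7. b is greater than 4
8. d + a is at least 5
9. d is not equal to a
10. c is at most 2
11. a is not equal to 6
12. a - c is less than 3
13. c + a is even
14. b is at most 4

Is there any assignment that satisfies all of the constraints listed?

Unsatisfiable

From constraints 2 and 10: a ≤ c ≤ 2. From constraints 5 and 14: d ≤ b ≤ 4. Hence a + d ≤ 6. But constraint 3 requires a + d = 7, and 7 > 6. Contradiction.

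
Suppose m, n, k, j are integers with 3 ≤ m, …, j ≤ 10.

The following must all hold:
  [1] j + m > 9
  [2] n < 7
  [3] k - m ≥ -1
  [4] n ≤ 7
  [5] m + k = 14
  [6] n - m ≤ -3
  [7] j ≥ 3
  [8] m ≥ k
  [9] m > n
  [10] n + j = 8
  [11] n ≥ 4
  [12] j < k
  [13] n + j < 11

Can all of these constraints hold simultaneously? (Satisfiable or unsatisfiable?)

Satisfiable

Take m = 7, n = 4, k = 7, j = 4. Then constraint 1: j + m = 11; constraint 3: k - m = 0, and every other listed constraint is also met.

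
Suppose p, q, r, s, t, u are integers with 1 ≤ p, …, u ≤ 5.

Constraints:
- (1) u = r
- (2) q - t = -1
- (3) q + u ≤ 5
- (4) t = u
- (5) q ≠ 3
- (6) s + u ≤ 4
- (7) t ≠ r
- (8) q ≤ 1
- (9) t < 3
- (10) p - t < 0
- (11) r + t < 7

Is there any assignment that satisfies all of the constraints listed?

From constraints 1 and 4, t = u = r, so t = r. But constraint 7 says t ≠ r. Contradiction.

Unsatisfiable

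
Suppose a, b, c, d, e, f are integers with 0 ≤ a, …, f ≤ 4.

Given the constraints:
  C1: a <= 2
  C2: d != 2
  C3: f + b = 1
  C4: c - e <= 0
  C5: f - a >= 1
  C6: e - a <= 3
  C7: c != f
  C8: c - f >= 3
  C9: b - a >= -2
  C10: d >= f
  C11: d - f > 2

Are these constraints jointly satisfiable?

Constraints 4, 5, 6, and 8 give c − f ≥ 3, f − a ≥ 1, a − e ≥ -3, e − c ≥ 0.
Adding all 4 inequalities: the left sides telescope to 0, and the right sides sum to 3 + 1 + (-3) + 0 = 1. So 0 ≥ 1, which is false.

Unsatisfiable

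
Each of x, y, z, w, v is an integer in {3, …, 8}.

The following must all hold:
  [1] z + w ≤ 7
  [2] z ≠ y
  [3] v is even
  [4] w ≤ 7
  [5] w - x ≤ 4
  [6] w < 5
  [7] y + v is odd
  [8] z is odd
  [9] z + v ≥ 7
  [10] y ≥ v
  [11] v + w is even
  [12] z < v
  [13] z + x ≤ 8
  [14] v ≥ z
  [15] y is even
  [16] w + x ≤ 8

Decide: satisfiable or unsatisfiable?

Unsatisfiable

Constraint 15 makes y even and constraint 3 makes v even, so y + v must be even. Constraint 7 says y + v is odd — contradiction.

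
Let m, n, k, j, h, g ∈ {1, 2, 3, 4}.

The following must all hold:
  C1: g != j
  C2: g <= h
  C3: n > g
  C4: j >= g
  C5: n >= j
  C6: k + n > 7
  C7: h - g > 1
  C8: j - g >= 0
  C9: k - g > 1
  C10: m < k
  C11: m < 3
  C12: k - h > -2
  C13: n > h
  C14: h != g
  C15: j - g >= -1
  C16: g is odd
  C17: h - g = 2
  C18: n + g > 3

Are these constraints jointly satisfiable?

Satisfiable

One satisfying assignment is m = 2, n = 4, k = 4, j = 3, h = 3, g = 1.
For the less obvious constraints — constraint 6: k + n = 8; constraint 7: h - g = 2 — and the others hold by inspection.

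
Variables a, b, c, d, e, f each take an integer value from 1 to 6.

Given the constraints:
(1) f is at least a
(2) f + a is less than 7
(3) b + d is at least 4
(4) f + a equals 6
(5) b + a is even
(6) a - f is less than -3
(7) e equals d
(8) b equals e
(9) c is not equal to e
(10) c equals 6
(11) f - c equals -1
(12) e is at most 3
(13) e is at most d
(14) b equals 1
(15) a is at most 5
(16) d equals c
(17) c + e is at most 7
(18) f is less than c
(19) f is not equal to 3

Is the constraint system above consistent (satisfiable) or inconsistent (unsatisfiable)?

Unsatisfiable

Constraint 14 fixes b = 1 and constraint 10 fixes c = 6. Constraints 7, 8, and 16 give b = e = d = c, so b = c. But 1 ≠ 6 — contradiction.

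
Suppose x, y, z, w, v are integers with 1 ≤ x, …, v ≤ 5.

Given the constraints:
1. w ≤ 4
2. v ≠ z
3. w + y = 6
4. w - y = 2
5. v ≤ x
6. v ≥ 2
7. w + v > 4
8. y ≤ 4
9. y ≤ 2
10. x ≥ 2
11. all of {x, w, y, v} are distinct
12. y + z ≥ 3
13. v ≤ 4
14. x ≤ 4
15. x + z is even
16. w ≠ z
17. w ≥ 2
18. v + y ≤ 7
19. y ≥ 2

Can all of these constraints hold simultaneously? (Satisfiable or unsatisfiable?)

Unsatisfiable

Constraints 1, 6, 8, 10, 13, 14, 17, and 19 confine each of x, w, y, v to the 3 values {2, …, 4}.
Constraint 11 requires all 4 of them to be distinct, but only 3 values are available — impossible by the pigeonhole principle.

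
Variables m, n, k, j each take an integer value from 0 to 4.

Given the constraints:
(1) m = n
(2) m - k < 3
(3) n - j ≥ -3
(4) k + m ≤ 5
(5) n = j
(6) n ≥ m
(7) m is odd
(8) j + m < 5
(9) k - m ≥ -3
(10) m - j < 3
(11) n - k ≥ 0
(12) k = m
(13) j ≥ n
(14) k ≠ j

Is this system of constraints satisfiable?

Unsatisfiable

From constraints 1, 5, and 12, k = m = n = j, so k = j. But constraint 14 says k ≠ j. Contradiction.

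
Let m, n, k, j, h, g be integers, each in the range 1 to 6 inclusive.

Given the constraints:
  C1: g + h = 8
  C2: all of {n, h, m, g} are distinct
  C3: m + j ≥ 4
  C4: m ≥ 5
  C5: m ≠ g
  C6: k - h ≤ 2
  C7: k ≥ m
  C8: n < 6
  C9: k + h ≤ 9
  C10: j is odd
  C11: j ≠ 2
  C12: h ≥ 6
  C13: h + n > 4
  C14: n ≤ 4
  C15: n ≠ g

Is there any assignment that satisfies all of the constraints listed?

From constraints 4 and 7: k ≥ m ≥ 5. From constraint 12: h ≥ 6. Hence k + h ≥ 11. But constraint 9 requires k + h ≤ 9, and 9 < 11. Contradiction.

Unsatisfiable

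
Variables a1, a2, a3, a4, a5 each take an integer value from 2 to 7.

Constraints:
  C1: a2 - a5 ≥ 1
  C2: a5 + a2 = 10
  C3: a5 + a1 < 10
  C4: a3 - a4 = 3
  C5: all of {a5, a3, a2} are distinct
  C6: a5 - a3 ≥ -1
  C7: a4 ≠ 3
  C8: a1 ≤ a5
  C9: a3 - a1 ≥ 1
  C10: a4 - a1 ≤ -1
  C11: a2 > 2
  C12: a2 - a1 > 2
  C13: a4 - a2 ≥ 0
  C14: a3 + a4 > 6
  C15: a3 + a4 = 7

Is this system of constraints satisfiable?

Constraints 1, 6, 9, 10, and 13 give a3 − a1 ≥ 1, a1 − a4 ≥ 1, a4 − a2 ≥ 0, a2 − a5 ≥ 1, a5 − a3 ≥ -1.
Adding all 5 inequalities: the left sides telescope to 0, and the right sides sum to 1 + 1 + 0 + 1 + (-1) = 2. So 0 ≥ 2, which is false.

Unsatisfiable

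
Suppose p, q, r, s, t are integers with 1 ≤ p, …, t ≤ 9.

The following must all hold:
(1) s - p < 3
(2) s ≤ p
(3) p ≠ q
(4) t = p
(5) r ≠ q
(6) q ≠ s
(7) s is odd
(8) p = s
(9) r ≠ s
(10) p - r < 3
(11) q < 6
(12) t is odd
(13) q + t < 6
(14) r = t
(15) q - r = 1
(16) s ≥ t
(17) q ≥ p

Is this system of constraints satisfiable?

Unsatisfiable

From constraints 4, 8, and 14, r = t = p = s, so r = s. But constraint 9 says r ≠ s. Contradiction.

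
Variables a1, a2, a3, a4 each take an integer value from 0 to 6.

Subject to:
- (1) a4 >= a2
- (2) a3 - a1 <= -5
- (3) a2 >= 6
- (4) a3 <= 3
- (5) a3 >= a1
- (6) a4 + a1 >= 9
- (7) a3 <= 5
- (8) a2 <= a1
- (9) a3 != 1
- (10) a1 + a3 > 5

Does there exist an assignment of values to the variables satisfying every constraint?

Unsatisfiable

From constraints 3 and 8: a1 ≥ a2 and a2 ≥ 6, so a1 ≥ 6. From constraints 4 and 5: a1 ≤ a3 and a3 ≤ 3, so a1 ≤ 3. But 3 < 6, so no value of a1 works.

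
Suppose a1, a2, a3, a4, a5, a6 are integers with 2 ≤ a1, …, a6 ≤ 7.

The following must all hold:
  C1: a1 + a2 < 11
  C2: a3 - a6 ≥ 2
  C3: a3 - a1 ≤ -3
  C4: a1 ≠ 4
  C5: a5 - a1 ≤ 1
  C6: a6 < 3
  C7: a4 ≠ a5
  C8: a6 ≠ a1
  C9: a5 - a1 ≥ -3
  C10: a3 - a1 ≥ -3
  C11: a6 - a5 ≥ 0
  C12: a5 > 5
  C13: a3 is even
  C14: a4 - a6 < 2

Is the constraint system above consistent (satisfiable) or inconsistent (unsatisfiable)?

Unsatisfiable

Constraints 2, 3, 9, and 11 give a6 − a5 ≥ 0, a5 − a1 ≥ -3, a1 − a3 ≥ 3, a3 − a6 ≥ 2.
Adding all 4 inequalities: the left sides telescope to 0, and the right sides sum to 0 + (-3) + 3 + 2 = 2. So 0 ≥ 2, which is false.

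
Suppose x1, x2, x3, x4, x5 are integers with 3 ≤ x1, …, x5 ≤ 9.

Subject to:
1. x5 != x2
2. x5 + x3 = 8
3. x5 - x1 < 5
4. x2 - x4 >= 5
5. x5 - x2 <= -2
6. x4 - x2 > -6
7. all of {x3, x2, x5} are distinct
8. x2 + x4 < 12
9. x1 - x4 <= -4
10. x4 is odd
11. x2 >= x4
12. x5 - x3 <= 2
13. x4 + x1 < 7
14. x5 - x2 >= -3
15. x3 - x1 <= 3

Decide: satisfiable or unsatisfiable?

Unsatisfiable

Constraints 4, 9, 12, 14, and 15 give x5 − x2 ≥ -3, x2 − x4 ≥ 5, x4 − x1 ≥ 4, x1 − x3 ≥ -3, x3 − x5 ≥ -2.
Adding all 5 inequalities: the left sides telescope to 0, and the right sides sum to (-3) + 5 + 4 + (-3) + (-2) = 1. So 0 ≥ 1, which is false.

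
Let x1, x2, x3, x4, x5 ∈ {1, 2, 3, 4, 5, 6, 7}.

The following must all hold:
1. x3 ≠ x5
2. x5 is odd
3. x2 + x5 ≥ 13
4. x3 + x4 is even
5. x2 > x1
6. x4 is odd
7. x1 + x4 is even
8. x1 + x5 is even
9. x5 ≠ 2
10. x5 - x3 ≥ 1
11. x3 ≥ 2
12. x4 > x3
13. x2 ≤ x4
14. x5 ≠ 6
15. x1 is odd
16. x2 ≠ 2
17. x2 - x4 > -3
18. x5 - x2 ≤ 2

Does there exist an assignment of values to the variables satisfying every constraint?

Satisfiable

One satisfying assignment is x1 = 1, x2 = 7, x3 = 5, x4 = 7, x5 = 7.
For the less obvious constraints — constraint 3: x2 + x5 = 14; constraint 10: x5 - x3 = 2; constraint 17: x2 - x4 = 0 — and the others hold by inspection.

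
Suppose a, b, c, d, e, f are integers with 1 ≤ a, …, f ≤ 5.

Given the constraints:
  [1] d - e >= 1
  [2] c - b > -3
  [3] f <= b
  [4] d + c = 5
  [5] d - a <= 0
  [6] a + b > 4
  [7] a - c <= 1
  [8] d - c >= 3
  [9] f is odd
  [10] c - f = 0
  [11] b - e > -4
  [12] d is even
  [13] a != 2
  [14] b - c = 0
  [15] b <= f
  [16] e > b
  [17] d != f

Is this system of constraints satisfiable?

Unsatisfiable

Constraints 5, 7, and 8 give d − c ≥ 3, c − a ≥ -1, a − d ≥ 0.
Adding all 3 inequalities: the left sides telescope to 0, and the right sides sum to 3 + (-1) + 0 = 2. So 0 ≥ 2, which is false.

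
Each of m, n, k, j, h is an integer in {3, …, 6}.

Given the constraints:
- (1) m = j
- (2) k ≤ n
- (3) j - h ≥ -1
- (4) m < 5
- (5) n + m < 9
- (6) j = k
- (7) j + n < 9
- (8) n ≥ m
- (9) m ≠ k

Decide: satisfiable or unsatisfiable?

From constraints 1 and 6, m = j = k, so m = k. But constraint 9 says m ≠ k. Contradiction.

Unsatisfiable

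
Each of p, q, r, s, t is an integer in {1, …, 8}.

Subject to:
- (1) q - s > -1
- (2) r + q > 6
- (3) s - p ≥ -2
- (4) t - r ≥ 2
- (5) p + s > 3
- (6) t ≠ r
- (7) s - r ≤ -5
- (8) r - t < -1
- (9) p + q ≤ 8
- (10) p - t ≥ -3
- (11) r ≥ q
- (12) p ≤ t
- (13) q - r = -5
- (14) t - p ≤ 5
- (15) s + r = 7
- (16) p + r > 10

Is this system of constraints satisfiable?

Constraints 3, 4, 7, and 10 give r − s ≥ 5, s − p ≥ -2, p − t ≥ -3, t − r ≥ 2.
Adding all 4 inequalities: the left sides telescope to 0, and the right sides sum to 5 + (-2) + (-3) + 2 = 2. So 0 ≥ 2, which is false.

Unsatisfiable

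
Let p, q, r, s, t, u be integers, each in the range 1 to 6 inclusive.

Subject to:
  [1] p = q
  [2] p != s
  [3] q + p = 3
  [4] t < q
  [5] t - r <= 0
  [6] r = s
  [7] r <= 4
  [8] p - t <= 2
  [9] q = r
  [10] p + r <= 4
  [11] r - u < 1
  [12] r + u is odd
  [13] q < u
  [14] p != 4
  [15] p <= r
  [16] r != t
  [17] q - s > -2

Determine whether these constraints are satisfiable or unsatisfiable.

From constraints 1, 6, and 9, p = q = r = s, so p = s. But constraint 2 says p ≠ s. Contradiction.

Unsatisfiable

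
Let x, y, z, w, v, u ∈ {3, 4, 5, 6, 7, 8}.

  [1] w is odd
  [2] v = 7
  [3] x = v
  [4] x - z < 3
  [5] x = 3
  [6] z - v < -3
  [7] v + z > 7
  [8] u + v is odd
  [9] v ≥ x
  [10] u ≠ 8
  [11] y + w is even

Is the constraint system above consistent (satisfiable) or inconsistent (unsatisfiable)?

Constraint 5 fixes x = 3 and constraint 2 fixes v = 7, but constraint 3 requires x = v. Since 3 ≠ 7, contradiction.

Unsatisfiable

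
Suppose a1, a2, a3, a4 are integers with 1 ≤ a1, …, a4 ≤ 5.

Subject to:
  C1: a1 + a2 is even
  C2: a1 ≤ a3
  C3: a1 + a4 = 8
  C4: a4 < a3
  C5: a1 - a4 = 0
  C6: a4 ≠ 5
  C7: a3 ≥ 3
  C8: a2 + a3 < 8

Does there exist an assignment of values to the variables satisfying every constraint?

Satisfiable

Take a1 = 4, a2 = 2, a3 = 5, a4 = 4. Then constraint 3: a1 + a4 = 8; constraint 5: a1 - a4 = 0, and every other listed constraint is also met.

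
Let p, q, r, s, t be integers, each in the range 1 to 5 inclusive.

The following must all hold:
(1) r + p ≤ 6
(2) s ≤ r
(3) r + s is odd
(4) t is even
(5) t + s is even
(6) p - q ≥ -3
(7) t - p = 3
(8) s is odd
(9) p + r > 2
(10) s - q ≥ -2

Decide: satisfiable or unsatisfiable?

Constraint 4 makes t even and constraint 8 makes s odd, so t + s must be odd. Constraint 5 says t + s is even — contradiction.

Unsatisfiable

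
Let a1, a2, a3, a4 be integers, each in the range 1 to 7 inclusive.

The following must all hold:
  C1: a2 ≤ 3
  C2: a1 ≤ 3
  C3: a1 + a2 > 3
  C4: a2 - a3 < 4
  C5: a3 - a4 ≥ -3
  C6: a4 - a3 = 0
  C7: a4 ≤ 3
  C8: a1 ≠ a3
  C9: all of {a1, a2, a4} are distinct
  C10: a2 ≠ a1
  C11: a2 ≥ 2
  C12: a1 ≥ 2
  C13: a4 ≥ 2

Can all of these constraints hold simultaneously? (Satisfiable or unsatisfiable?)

Unsatisfiable

Constraints 1, 2, 7, 11, 12, and 13 confine each of a1, a2, a4 to the 2 values {2, 3}.
Constraint 9 requires all 3 of them to be distinct, but only 2 values are available — impossible by the pigeonhole principle.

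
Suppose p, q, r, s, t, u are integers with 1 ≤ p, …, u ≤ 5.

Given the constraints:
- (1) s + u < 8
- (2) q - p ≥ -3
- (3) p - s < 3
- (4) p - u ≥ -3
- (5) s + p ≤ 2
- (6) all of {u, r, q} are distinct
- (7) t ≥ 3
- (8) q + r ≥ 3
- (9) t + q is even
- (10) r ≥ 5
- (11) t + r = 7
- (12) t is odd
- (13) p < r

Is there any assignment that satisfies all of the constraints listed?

From constraint 7: t ≥ 3. From constraint 10: r ≥ 5. Hence t + r ≥ 8. But constraint 11 requires t + r = 7, and 7 < 8. Contradiction.

Unsatisfiable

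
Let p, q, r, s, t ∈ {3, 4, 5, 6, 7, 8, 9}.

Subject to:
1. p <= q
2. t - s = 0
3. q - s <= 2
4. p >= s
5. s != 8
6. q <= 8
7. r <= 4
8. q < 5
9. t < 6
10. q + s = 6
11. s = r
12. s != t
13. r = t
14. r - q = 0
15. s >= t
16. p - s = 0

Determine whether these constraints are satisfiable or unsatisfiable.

From constraints 11 and 13, s = r = t, so s = t. But constraint 12 says s ≠ t. Contradiction.

Unsatisfiable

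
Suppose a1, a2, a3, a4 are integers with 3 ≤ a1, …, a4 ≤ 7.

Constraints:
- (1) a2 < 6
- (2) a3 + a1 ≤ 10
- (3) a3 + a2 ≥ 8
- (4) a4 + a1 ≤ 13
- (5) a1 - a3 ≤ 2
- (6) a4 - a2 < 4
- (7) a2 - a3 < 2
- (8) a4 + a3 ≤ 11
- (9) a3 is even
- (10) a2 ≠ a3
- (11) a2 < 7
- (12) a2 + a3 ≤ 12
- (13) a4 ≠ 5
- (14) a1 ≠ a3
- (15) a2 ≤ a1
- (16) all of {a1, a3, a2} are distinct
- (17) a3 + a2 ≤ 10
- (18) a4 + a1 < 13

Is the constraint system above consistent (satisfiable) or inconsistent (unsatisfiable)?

Satisfiable

The assignment a1 = 6, a2 = 5, a3 = 4, a4 = 6 works:
  constraint 2 holds since a3 + a1 = 10.
  constraint 3 holds since a3 + a2 = 9.
The rest check out directly.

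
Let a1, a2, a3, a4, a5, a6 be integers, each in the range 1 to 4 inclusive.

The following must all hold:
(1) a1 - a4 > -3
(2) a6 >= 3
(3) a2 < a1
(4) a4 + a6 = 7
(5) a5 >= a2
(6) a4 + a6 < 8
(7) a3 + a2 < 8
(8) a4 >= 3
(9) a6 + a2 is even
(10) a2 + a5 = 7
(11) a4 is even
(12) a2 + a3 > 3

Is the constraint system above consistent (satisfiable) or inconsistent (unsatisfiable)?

Satisfiable

One satisfying assignment is a1 = 4, a2 = 3, a3 = 2, a4 = 4, a5 = 4, a6 = 3.
For the less obvious constraints — constraint 1: a1 - a4 = 0; constraint 4: a4 + a6 = 7 — and the others hold by inspection.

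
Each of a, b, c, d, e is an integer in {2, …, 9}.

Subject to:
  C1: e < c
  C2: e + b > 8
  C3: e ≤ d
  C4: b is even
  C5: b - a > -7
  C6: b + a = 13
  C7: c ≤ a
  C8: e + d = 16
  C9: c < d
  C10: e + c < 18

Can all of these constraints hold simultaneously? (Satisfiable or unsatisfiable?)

Satisfiable

Setting (a, b, c, d, e) = (9, 4, 8, 9, 7) satisfies everything: constraint 2: e + b = 11; constraint 5: b - a = -5; constraint 6: b + a = 13, and the others follow.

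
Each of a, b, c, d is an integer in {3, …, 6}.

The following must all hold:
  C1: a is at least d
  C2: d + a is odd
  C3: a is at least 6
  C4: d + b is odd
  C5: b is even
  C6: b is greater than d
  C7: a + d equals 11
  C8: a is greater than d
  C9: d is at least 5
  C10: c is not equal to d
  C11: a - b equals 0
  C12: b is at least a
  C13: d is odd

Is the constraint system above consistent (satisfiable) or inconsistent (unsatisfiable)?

Try a = 6, b = 6, c = 6, d = 5.
Check constraint 7: a + d = 11; constraint 11: a - b = 0. The remaining constraints are straightforward to verify.

Satisfiable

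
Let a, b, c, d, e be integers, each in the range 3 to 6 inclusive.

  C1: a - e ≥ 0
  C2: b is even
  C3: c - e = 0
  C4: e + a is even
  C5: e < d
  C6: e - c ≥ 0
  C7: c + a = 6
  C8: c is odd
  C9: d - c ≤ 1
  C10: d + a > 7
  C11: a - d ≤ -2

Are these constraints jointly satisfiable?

Unsatisfiable

Constraints 1, 6, 9, and 11 give a − e ≥ 0, e − c ≥ 0, c − d ≥ -1, d − a ≥ 2.
Adding all 4 inequalities: the left sides telescope to 0, and the right sides sum to 0 + 0 + (-1) + 2 = 1. So 0 ≥ 1, which is false.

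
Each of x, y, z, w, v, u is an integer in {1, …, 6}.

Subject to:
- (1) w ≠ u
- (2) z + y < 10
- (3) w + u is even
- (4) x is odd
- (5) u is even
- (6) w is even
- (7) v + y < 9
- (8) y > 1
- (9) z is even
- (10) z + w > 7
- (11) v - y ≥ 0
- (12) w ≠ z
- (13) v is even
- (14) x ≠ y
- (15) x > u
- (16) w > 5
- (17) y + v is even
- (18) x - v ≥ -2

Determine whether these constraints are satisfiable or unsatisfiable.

One satisfying assignment is x = 5, y = 4, z = 4, w = 6, v = 4, u = 4.
For the less obvious constraints — constraint 2: z + y = 8; constraint 7: v + y = 8 — and the others hold by inspection.

Satisfiable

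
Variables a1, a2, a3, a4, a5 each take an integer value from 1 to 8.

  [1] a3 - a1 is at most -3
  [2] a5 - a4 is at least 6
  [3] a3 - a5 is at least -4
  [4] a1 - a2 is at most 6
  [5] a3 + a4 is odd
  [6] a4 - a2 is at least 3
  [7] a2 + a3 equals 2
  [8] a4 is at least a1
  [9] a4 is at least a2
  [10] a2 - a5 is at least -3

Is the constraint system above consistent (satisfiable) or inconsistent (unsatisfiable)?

Unsatisfiable

Constraints 1, 2, 3, 4, and 6 give a2 − a1 ≥ -6, a1 − a3 ≥ 3, a3 − a5 ≥ -4, a5 − a4 ≥ 6, a4 − a2 ≥ 3.
Adding all 5 inequalities: the left sides telescope to 0, and the right sides sum to (-6) + 3 + (-4) + 6 + 3 = 2. So 0 ≥ 2, which is false.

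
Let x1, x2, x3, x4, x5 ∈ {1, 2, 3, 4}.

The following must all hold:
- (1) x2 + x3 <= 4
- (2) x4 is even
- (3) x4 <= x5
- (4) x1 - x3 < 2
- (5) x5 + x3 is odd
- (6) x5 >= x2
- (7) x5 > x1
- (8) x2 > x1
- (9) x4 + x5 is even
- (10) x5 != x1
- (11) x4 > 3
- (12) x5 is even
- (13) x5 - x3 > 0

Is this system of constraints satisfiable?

Satisfiable

Take x1 = 1, x2 = 2, x3 = 1, x4 = 4, x5 = 4. Then constraint 1: x2 + x3 = 3; constraint 4: x1 - x3 = 0; constraint 13: x5 - x3 = 3, and every other listed constraint is also met.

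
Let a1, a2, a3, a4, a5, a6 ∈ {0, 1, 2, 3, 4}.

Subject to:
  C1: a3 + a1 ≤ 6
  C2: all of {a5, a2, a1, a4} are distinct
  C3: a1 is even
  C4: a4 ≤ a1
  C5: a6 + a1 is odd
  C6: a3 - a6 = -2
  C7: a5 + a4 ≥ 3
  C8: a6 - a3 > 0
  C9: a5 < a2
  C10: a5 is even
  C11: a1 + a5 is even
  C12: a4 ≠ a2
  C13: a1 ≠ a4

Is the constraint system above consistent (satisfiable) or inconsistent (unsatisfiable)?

The assignment a1 = 4, a2 = 2, a3 = 1, a4 = 3, a5 = 0, a6 = 3 works:
  constraint 1 holds since a3 + a1 = 5.
  constraint 6 holds since a3 - a6 = -2.
  constraint 7 holds since a5 + a4 = 3.
The rest check out directly.

Satisfiable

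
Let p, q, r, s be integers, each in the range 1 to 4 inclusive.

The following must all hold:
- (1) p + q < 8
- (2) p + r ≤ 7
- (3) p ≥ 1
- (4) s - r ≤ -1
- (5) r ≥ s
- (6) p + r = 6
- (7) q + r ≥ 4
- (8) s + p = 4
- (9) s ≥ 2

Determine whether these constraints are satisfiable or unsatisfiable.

Satisfiable

The assignment p = 2, q = 3, r = 4, s = 2 works:
  constraint 1 holds since p + q = 5.
  constraint 2 holds since p + r = 6.
  constraint 4 holds since s - r = -2.
The rest check out directly.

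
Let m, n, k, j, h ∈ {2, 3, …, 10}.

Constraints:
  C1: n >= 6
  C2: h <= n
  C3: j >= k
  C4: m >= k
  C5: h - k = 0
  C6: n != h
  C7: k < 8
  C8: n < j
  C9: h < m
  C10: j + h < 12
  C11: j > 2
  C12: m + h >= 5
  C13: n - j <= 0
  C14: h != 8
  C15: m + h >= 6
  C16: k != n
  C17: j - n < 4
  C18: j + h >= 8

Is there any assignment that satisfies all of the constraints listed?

Try m = 6, n = 6, k = 2, j = 9, h = 2.
Check constraint 5: h - k = 0; constraint 10: j + h = 11. The remaining constraints are straightforward to verify.

Satisfiable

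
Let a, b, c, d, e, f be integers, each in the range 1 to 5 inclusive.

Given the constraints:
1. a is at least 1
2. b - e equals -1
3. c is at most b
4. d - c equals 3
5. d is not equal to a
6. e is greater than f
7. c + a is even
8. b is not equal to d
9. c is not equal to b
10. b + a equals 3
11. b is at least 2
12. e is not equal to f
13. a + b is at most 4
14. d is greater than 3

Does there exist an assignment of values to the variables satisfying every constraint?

Take a = 1, b = 2, c = 1, d = 4, e = 3, f = 2. Then constraint 2: b - e = -1; constraint 4: d - c = 3, and every other listed constraint is also met.

Satisfiable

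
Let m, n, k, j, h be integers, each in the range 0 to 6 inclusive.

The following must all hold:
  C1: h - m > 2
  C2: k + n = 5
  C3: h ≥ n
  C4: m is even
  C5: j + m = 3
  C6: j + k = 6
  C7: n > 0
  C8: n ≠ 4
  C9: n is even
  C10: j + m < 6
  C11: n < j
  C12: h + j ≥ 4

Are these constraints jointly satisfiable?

The assignment m = 0, n = 2, k = 3, j = 3, h = 3 works:
  constraint 1 holds since h - m = 3.
  constraint 2 holds since k + n = 5.
The rest check out directly.

Satisfiable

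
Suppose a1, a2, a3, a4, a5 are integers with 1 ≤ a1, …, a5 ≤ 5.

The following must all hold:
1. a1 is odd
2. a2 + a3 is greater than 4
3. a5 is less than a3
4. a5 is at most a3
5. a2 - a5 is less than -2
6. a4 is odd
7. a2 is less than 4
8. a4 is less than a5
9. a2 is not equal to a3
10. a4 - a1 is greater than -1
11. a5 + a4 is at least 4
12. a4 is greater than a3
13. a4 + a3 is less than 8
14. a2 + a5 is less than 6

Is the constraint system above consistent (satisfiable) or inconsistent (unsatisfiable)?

Unsatisfiable

Constraints 3, 8, and 12 give a3 < a4, a4 < a5, a5 < a3. Chaining: a3 < a4 < a5 < a3, which forces a3 < a3 — impossible.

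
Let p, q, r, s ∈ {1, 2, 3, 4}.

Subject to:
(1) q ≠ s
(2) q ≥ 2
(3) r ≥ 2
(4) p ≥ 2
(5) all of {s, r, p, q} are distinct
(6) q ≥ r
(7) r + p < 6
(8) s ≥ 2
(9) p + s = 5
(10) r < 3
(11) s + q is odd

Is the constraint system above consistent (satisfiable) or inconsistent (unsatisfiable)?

Constraints 2, 3, 4, and 8 confine each of s, r, p, q to the 3 values {2, …, 4} (the domain already gives each ≤ 4).
Constraint 5 requires all 4 of them to be distinct, but only 3 values are available — impossible by the pigeonhole principle.

Unsatisfiable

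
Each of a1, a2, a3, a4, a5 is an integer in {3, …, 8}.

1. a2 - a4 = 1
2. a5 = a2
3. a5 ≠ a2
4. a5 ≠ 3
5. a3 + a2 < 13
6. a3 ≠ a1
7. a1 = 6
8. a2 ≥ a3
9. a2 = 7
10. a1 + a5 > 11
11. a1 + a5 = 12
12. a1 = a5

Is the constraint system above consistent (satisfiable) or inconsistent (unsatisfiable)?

Unsatisfiable

Constraint 7 fixes a1 = 6 and constraint 9 fixes a2 = 7. Constraints 2 and 12 give a1 = a5 = a2, so a1 = a2. But 6 ≠ 7 — contradiction.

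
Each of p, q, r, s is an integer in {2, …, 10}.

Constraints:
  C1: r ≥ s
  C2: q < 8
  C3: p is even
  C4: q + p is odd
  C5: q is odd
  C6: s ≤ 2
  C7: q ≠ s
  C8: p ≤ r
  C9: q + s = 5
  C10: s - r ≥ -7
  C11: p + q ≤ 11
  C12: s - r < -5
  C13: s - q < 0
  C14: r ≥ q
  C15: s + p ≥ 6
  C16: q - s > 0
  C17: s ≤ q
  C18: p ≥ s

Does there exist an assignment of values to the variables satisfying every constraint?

Take p = 6, q = 3, r = 8, s = 2. Then constraint 9: q + s = 5; constraint 10: s - r = -6, and every other listed constraint is also met.

Satisfiable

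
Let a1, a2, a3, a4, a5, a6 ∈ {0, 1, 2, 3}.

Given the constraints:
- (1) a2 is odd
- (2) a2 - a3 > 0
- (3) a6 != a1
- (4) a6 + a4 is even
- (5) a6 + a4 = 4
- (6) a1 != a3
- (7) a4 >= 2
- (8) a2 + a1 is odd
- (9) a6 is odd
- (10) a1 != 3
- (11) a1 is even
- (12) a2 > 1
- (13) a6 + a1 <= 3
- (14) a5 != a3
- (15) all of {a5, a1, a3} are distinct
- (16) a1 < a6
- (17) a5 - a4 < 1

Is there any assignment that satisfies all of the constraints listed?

One satisfying assignment is a1 = 0, a2 = 3, a3 = 2, a4 = 3, a5 = 1, a6 = 1.
For the less obvious constraints — constraint 2: a2 - a3 = 1; constraint 5: a6 + a4 = 4; constraint 13: a6 + a1 = 1 — and the others hold by inspection.

Satisfiable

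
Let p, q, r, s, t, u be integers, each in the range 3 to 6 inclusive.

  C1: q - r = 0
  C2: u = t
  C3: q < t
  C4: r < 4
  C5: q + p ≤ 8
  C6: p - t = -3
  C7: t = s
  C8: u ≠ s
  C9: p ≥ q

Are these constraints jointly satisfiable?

Unsatisfiable

From constraints 2 and 7, u = t = s, so u = s. But constraint 8 says u ≠ s. Contradiction.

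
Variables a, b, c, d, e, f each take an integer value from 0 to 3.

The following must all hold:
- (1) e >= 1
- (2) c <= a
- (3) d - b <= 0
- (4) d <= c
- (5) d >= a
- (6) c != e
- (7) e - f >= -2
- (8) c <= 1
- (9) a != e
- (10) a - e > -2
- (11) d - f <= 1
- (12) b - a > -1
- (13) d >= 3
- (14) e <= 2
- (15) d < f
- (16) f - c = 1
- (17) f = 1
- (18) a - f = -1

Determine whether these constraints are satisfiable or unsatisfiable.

From constraint 13: d ≥ 3. From constraints 4 and 8: d ≤ c and c ≤ 1, so d ≤ 1. But 1 < 3, so no value of d works.

Unsatisfiable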